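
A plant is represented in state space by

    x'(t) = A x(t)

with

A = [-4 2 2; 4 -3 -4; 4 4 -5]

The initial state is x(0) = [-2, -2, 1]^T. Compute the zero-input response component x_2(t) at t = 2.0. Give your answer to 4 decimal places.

0.0249

det(sI - A) = s^3 - (tr A)s^2 + (M11 + M22 + M33)s - det A, where Mii is the 2×2 principal minor of A obtained by deleting row i and column i.
tr A = (-4) + (-3) + (-5) = -12; M11 = (-3)·(-5) - (-4)·4 = 15 - (-16) = 31; M22 = (-4)·(-5) - 2·4 = 20 - 8 = 12; M33 = (-4)·(-3) - 2·4 = 12 - 8 = 4; sum of minors = 47.
det A = (-4)·((-3)·(-5) - (-4)·4) - 2·(4·(-5) - (-4)·4) + 2·(4·4 - (-3)·4) = (-4)·31 - 2·(-4) + 2·28 = -60.
So p(s) = det(sI - A) = s^3 + 12s^2 + 47s + 60.
Rational-root test: any integer root divides 60. Testing small divisors, s = -3 works: p(-3) = -27 + 108 + (-141) + 60 = 0, so (s + 3) is a factor.
Dividing, p(s) = (s + 3)(s^2 + 9s + 20).
Factor s^2 + 9s + 20: two numbers with sum -9 and product 20 are -4 and -5, so s^2 + 9s + 20 = (s + 4)(s + 5).
Hence p(s) = (s + 3) (s + 4) (s + 5), with roots -5, -4, -3.
The eigenvalues -5, -4, -3 are distinct and real, so A is diagonalisable and x(t) = e^{At} x(0) = V diag(e^{λ_i t}) V^{-1} x(0), where the columns of V are the eigenvectors.
λ = -5: A - (-5)I = [[1, 2, 2], [4, 2, -4], [4, 4, 0]]. v must be orthogonal to every row; (row 1) × (row 2) = [-12, 12, -6], so take v_1 = [-2, 2, -1]^T.
λ = -4: A - (-4)I = [[0, 2, 2], [4, 1, -4], [4, 4, -1]]. v must be orthogonal to every row; (row 1) × (row 2) = [-10, 8, -8], so take v_2 = [-5, 4, -4]^T.
λ = -3: A - (-3)I = [[-1, 2, 2], [4, 0, -4], [4, 4, -2]]. v must be orthogonal to every row; (row 1) × (row 2) = [-8, 4, -8], so take v_3 = [2, -1, 2]^T.
V = [v_1 v_2 v_3] = [[-2, -5, 2], [2, 4, -1], [-1, -4, 2]] has det V = -1, so V^{-1} = adj(V)/det V = [[-4, -2, 3], [3, 2, -2], [4, 3, -2]].
Modal coordinates z(0) = V^{-1} x(0): (-4)·(-2) + (-2)·(-2) + 3·1 = 15; 3·(-2) + 2·(-2) + (-2)·1 = -12; 4·(-2) + 3·(-2) + (-2)·1 = -16; so z(0) = [15, -12, -16]^T.
x_2(t) = Σ_i (v_i)_2 · z_i(0) · e^{λ_i t} (row 2 of V times the modal terms).
x_2(2.0) = 2·15·e^{-5·2.0} + 4·(-12)·e^{-4·2.0} + (-1)·(-16)·e^{-3·2.0} = 30·0.000045 + (-48)·0.000335 + 16·0.002479 = 0.0249.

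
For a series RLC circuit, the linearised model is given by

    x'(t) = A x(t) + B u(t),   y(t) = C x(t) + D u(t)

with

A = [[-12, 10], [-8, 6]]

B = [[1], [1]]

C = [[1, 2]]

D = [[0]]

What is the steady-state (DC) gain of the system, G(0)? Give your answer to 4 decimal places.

1.5000

G(0) = C(-A)^{-1}B + D = -C A^{-1} B + D.
det A = 8, so A^{-1} = (1/8)·adj(A) = [[3/4, -5/4], [1, -3/2]]
A^{-1} B = [-1/2, -1/2]^T
C A^{-1} B = -3/2
G(0) = D - C A^{-1} B = 0 - (-3/2) = 3/2 ≈ 1.5000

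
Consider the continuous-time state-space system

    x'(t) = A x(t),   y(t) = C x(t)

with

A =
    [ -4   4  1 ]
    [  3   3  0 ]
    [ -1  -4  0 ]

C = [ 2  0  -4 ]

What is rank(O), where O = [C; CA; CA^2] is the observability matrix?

CA = [[-4, 24, 2]]
CA^2 = [[86, 48, -4]]
Observability matrix O = [C; CA; CA^2] = [[2, 0, -4], [-4, 24, 2], [86, 48, -4]]
det(O) = 2·(24·(-4) - 2·48) - 0·((-4)·(-4) - 2·86) + (-4)·((-4)·48 - 24·86) = 2·(-192) - 0·(-156) + (-4)·(-2256) = 8640 ≠ 0, so rank(O) = 3.
rank(O) = 3 = n, so the pair (A, C) is completely observable.

3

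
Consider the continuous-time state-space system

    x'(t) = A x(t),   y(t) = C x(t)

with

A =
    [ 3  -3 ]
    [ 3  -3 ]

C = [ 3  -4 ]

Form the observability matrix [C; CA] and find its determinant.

-3

CA = [[-3, 3]]
Observability matrix O = [C; CA] = [[3, -4], [-3, 3]]
det(O) = 3·3 - (-4)·(-3) = 9 - 12 = -3
Since det(O) ≠ 0, rank(O) = 2 and the system is completely observable.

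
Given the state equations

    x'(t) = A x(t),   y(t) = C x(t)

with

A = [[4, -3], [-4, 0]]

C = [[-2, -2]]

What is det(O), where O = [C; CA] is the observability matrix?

CA = [[0, 6]]
Observability matrix O = [C; CA] = [[-2, -2], [0, 6]]
det(O) = (-2)·6 - (-2)·0 = -12 - 0 = -12
Since det(O) ≠ 0, rank(O) = 2 and the system is completely observable.

-12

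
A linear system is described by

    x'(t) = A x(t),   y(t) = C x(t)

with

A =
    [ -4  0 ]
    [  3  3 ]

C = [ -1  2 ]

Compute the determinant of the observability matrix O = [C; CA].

CA = [[10, 6]]
Observability matrix O = [C; CA] = [[-1, 2], [10, 6]]
det(O) = (-1)·6 - 2·10 = -6 - 20 = -26
Since det(O) ≠ 0, rank(O) = 2 and the system is completely observable.

-26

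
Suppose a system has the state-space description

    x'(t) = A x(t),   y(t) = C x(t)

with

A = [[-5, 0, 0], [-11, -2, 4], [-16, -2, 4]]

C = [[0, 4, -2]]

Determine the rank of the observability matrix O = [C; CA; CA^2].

2

CA = [[-12, -4, 8]]
CA^2 = [[-24, -8, 16]]
Observability matrix O = [C; CA; CA^2] = [[0, 4, -2], [-12, -4, 8], [-24, -8, 16]]
The columns c1, c2, c3 of O are linearly dependent: c1 + c2 + 2·c3 = 0 (check each entry), so rank(O) ≤ 2.
The 2×2 minor from rows 1, 2, columns 1, 2 is 0·(-4) - 4·(-12) = 0 - (-48) = 48 ≠ 0, so rank(O) = 2.
rank(O) = 2 < n = 3, so the pair (A, C) is not completely observable.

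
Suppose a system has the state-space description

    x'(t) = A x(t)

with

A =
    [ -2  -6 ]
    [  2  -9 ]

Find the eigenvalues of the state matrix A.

det(sI - A) = s^2 - (tr A)s + det A, with tr A = (-2) + (-9) = -11 and det A = (-2)·(-9) - (-6)·2 = 18 - (-12) = 30.
So p(s) = det(sI - A) = s^2 + 11s + 30.
Factor s^2 + 11s + 30: two numbers with sum -11 and product 30 are -5 and -6, so s^2 + 11s + 30 = (s + 5)(s + 6).
Hence p(s) = (s + 5) (s + 6), with roots -6, -5.
All eigenvalues have negative real part, so the system is asymptotically stable.

-6, -5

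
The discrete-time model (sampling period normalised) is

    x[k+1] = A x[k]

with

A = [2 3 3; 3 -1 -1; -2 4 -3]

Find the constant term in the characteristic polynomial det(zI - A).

Expand det(zI - A) for the 3×3 matrix.
p(z) = z^3 + 2z^2 - 4z - 77.
(Check: constant term = det(-A) = (-1)^3 det A = -77; coefficient of z^2 = -tr A = 2.)
The constant term is -77.

-77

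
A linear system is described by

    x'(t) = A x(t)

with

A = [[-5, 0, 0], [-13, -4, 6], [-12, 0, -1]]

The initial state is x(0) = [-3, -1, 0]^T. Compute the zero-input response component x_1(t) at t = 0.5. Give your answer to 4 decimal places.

det(sI - A) = s^3 - (tr A)s^2 + (M11 + M22 + M33)s - det A, where Mii is the 2×2 principal minor of A obtained by deleting row i and column i.
tr A = (-5) + (-4) + (-1) = -10; M11 = (-4)·(-1) - 6·0 = 4 - 0 = 4; M22 = (-5)·(-1) - 0·(-12) = 5 - 0 = 5; M33 = (-5)·(-4) - 0·(-13) = 20 - 0 = 20; sum of minors = 29.
det A = (-5)·((-4)·(-1) - 6·0) - 0·((-13)·(-1) - 6·(-12)) + 0·((-13)·0 - (-4)·(-12)) = (-5)·4 - 0·85 + 0·(-48) = -20.
So p(s) = det(sI - A) = s^3 + 10s^2 + 29s + 20.
Rational-root test: any integer root divides 20. Testing small divisors, s = -1 works: p(-1) = -1 + 10 + (-29) + 20 = 0, so (s + 1) is a factor.
Dividing, p(s) = (s + 1)(s^2 + 9s + 20).
Factor s^2 + 9s + 20: two numbers with sum -9 and product 20 are -4 and -5, so s^2 + 9s + 20 = (s + 4)(s + 5).
Hence p(s) = (s + 1) (s + 4) (s + 5), with roots -5, -4, -1.
The eigenvalues -5, -4, -1 are distinct and real, so A is diagonalisable and x(t) = e^{At} x(0) = V diag(e^{λ_i t}) V^{-1} x(0), where the columns of V are the eigenvectors.
λ = -5: A - (-5)I = [[0, 0, 0], [-13, 1, 6], [-12, 0, 4]]. v must be orthogonal to every row; (row 2) × (row 3) = [4, -20, 12], so take v_1 = [1, -5, 3]^T.
λ = -4: A - (-4)I = [[-1, 0, 0], [-13, 0, 6], [-12, 0, 3]]. v must be orthogonal to every row; (row 1) × (row 2) = [0, 6, 0], so take v_2 = [0, 1, 0]^T.
λ = -1: A - (-1)I = [[-4, 0, 0], [-13, -3, 6], [-12, 0, 0]]. v must be orthogonal to every row; (row 1) × (row 2) = [0, 24, 12], so take v_3 = [0, -2, -1]^T.
V = [v_1 v_2 v_3] = [[1, 0, 0], [-5, 1, -2], [3, 0, -1]] has det V = -1, so V^{-1} = adj(V)/det V = [[1, 0, 0], [11, 1, -2], [3, 0, -1]].
Modal coordinates z(0) = V^{-1} x(0): 1·(-3) + 0·(-1) + 0·0 = -3; 11·(-3) + 1·(-1) + (-2)·0 = -34; 3·(-3) + 0·(-1) + (-1)·0 = -9; so z(0) = [-3, -34, -9]^T.
x_1(t) = Σ_i (v_i)_1 · z_i(0) · e^{λ_i t} (row 1 of V times the modal terms).
x_1(0.5) = 1·(-3)·e^{-5·0.5} + 0·(-34)·e^{-4·0.5} + 0·(-9)·e^{-1·0.5} = (-3)·0.082085 + 0·0.135335 + 0·0.606531 = -0.2463.

-0.2463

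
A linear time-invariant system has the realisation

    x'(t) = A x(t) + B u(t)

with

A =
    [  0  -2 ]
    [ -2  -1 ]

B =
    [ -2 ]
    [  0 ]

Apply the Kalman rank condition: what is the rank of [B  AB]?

AB = [[0], [4]]
Controllability matrix C = [B  AB] = [[-2, 0], [0, 4]]
det(C) = (-2)·4 - 0·0 = -8 - 0 = -8 ≠ 0, so rank(C) = 2.
rank(C) = 2 = n, so the pair (A, B) is completely controllable.

2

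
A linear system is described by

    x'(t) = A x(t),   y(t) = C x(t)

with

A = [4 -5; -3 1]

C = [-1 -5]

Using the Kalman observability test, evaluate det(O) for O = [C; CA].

55

CA = [[11, 0]]
Observability matrix O = [C; CA] = [[-1, -5], [11, 0]]
det(O) = (-1)·0 - (-5)·11 = 0 - (-55) = 55
Since det(O) ≠ 0, rank(O) = 2 and the system is completely observable.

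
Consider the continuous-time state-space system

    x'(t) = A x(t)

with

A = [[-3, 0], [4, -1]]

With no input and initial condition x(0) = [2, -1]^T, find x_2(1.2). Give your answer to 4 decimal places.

det(sI - A) = s^2 - (tr A)s + det A, with tr A = (-3) + (-1) = -4 and det A = (-3)·(-1) - 0·4 = 3 - 0 = 3.
So p(s) = det(sI - A) = s^2 + 4s + 3.
Factor s^2 + 4s + 3: two numbers with sum -4 and product 3 are -1 and -3, so s^2 + 4s + 3 = (s + 1)(s + 3).
Hence p(s) = (s + 1) (s + 3), with roots -3, -1.
The eigenvalues -3, -1 are distinct and real, so A is diagonalisable and x(t) = e^{At} x(0) = V diag(e^{λ_i t}) V^{-1} x(0), where the columns of V are the eigenvectors.
λ = -3: A - (-3)I = [[0, 0], [4, 2]]. Row 2 gives 4·v1 + 2·v2 = 0, so take v_1 = [1, -2]^T.
λ = -1: A - (-1)I = [[-2, 0], [4, 0]]. Row 1 gives (-2)·v1 + 0·v2 = 0, so take v_2 = [0, 1]^T.
V = [v_1 v_2] = [[1, 0], [-2, 1]] has det V = 1, so V^{-1} = adj(V)/det V = [[1, 0], [2, 1]].
Modal coordinates z(0) = V^{-1} x(0): 1·2 + 0·(-1) = 2; 2·2 + 1·(-1) = 3; so z(0) = [2, 3]^T.
x_2(t) = Σ_i (v_i)_2 · z_i(0) · e^{λ_i t} (row 2 of V times the modal terms).
x_2(1.2) = (-2)·2·e^{-3·1.2} + 1·3·e^{-1·1.2} = (-4)·0.027324 + 3·0.301194 = 0.7943.

0.7943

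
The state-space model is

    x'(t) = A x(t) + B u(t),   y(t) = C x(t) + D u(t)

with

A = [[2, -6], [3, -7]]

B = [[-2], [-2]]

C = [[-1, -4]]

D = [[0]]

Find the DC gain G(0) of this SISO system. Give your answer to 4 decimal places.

G(0) = C(-A)^{-1}B + D = -C A^{-1} B + D.
det A = 4, so A^{-1} = (1/4)·adj(A) = [[-7/4, 3/2], [-3/4, 1/2]]
A^{-1} B = [1/2, 1/2]^T
C A^{-1} B = -5/2
G(0) = D - C A^{-1} B = 0 - (-5/2) = 5/2 ≈ 2.5000

2.5000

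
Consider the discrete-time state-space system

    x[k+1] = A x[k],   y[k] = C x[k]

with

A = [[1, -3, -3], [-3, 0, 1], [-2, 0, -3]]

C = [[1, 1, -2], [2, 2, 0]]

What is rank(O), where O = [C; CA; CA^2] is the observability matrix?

3

CA = [[2, -3, 4], [-4, -6, -4]]
CA^2 = [[3, -6, -21], [22, 12, 18]]
Observability matrix O = [C; CA; CA^2] = [[1, 1, -2], [2, 2, 0], [2, -3, 4], [-4, -6, -4], [3, -6, -21], [22, 12, 18]]
Take the 3×3 submatrix of O formed by rows 1, 2, 3: [[1, 1, -2], [2, 2, 0], [2, -3, 4]]. Its determinant is 1·(2·4 - 0·(-3)) - 1·(2·4 - 0·2) + (-2)·(2·(-3) - 2·2) = 1·8 - 1·8 + (-2)·(-10) = 20 ≠ 0.
So rank(O) ≥ 3; since O has 3 columns, rank(O) = 3.
rank(O) = 3 = n, so the pair (A, C) is completely observable.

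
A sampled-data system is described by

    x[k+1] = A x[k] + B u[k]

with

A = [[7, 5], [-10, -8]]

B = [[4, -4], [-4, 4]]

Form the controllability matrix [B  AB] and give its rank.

1

AB = [[8, -8], [-8, 8]]
Controllability matrix C = [B  AB] = [[4, -4, 8, -8], [-4, 4, -8, 8]]
Every column of C is a scalar multiple of column 1 = [4, -4] (multipliers 1, -1, 2, -2), so the columns span a one-dimensional space.
C ≠ 0, hence rank(C) = 1.
rank(C) = 1 < n = 2, so the pair (A, B) is not completely controllable.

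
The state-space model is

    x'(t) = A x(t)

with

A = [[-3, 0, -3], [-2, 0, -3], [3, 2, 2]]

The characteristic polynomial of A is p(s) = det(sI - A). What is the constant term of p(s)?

Expand det(sI - A) for the 3×3 matrix.
p(s) = s^3 + s^2 + 9s + 6.
(Check: constant term = det(-A) = (-1)^3 det A = 6; coefficient of s^2 = -tr A = 1.)
The constant term is 6.

6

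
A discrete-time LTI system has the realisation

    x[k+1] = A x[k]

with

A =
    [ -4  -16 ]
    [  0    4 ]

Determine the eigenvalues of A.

-4, 4

det(zI - A) = z^2 - (tr A)z + det A, with tr A = (-4) + 4 = 0 and det A = (-4)·4 - (-16)·0 = -16 - 0 = -16.
So p(z) = det(zI - A) = z^2 - 16.
Factor z^2 - 16: two numbers with sum 0 and product -16 are 4 and -4, so z^2 - 16 = (z - 4)(z + 4).
Hence p(z) = (z - 4) (z + 4), with roots -4, 4.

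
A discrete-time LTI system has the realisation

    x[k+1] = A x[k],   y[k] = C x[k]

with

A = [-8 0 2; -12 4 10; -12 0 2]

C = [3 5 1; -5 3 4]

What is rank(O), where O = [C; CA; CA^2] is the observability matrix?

CA = [[-96, 20, 58], [-44, 12, 28]]
CA^2 = [[-168, 80, 124], [-128, 48, 88]]
Observability matrix O = [C; CA; CA^2] = [[3, 5, 1], [-5, 3, 4], [-96, 20, 58], [-44, 12, 28], [-168, 80, 124], [-128, 48, 88]]
The columns c1, c2, c3 of O are linearly dependent: c1 - c2 + 2·c3 = 0 (check each entry), so rank(O) ≤ 2.
The 2×2 minor from rows 1, 2, columns 1, 2 is 3·3 - 5·(-5) = 9 - (-25) = 34 ≠ 0, so rank(O) = 2.
rank(O) = 2 < n = 3, so the pair (A, C) is not completely observable.

2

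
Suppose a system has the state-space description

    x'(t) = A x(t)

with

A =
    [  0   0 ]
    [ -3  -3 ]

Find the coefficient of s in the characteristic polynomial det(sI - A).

For a 2×2 matrix, det(sI - A) = s^2 - (tr A)s + det A.
tr A = -3, det A = 0.
So p(s) = s^2 + 3s.
The coefficient of s is 3.

3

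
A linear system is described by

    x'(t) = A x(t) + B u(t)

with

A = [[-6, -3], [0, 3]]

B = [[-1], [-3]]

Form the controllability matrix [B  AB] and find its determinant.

AB = [[15], [-9]]
Controllability matrix C = [B  AB] = [[-1, 15], [-3, -9]]
det(C) = (-1)·(-9) - 15·(-3) = 9 - (-45) = 54
Since det(C) ≠ 0, rank(C) = 2 and the system is completely controllable.

54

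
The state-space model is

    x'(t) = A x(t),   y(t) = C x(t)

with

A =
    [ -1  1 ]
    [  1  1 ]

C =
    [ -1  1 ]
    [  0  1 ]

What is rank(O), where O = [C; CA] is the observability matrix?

2

CA = [[2, 0], [1, 1]]
Observability matrix O = [C; CA] = [[-1, 1], [0, 1], [2, 0], [1, 1]]
Take the 2×2 submatrix of O formed by rows 1, 2: [[-1, 1], [0, 1]]. Its determinant is (-1)·1 - 1·0 = -1 - 0 = -1 ≠ 0.
So rank(O) ≥ 2; since O has 2 columns, rank(O) = 2.
rank(O) = 2 = n, so the pair (A, C) is completely observable.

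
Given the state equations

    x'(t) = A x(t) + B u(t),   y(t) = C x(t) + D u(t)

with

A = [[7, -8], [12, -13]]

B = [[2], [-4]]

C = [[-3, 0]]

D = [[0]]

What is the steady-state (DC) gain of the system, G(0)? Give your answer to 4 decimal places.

G(0) = C(-A)^{-1}B + D = -C A^{-1} B + D.
det A = 5, so A^{-1} = (1/5)·adj(A) = [[-13/5, 8/5], [-12/5, 7/5]]
A^{-1} B = [-58/5, -52/5]^T
C A^{-1} B = 174/5
G(0) = D - C A^{-1} B = 0 - (174/5) = -174/5 ≈ -34.8000

-34.8000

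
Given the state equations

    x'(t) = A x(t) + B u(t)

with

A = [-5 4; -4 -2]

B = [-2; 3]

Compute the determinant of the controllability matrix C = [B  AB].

-70

AB = [[22], [2]]
Controllability matrix C = [B  AB] = [[-2, 22], [3, 2]]
det(C) = (-2)·2 - 22·3 = -4 - 66 = -70
Since det(C) ≠ 0, rank(C) = 2 and the system is completely controllable.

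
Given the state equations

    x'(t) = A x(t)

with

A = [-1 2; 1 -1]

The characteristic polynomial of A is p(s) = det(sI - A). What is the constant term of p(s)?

-1

For a 2×2 matrix, det(sI - A) = s^2 - (tr A)s + det A.
tr A = -2, det A = -1.
So p(s) = s^2 + 2s - 1.
The constant term is -1.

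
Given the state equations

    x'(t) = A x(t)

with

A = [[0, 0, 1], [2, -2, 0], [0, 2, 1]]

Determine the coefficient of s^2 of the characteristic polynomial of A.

1

Expand det(sI - A) for the 3×3 matrix.
p(s) = s^3 + s^2 - 2s - 4.
(Check: constant term = det(-A) = (-1)^3 det A = -4; coefficient of s^2 = -tr A = 1.)
The coefficient of s^2 is 1.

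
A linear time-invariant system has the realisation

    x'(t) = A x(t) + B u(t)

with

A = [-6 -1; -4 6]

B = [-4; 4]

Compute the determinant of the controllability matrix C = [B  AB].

-240

AB = [[20], [40]]
Controllability matrix C = [B  AB] = [[-4, 20], [4, 40]]
det(C) = (-4)·40 - 20·4 = -160 - 80 = -240
Since det(C) ≠ 0, rank(C) = 2 and the system is completely controllable.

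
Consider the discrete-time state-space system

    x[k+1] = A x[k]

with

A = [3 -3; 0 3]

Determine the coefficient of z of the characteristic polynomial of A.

For a 2×2 matrix, det(zI - A) = z^2 - (tr A)z + det A.
tr A = 6, det A = 9.
So p(z) = z^2 - 6z + 9.
The coefficient of z is -6.

-6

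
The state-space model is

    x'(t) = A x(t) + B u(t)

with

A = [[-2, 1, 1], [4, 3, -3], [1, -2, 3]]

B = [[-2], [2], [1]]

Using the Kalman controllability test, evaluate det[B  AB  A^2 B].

12

AB = [[7], [-5], [-3]]
A^2B = [[-22], [22], [8]]
Controllability matrix C = [B  AB  A^2B] = [[-2, 7, -22], [2, -5, 22], [1, -3, 8]]
Expanding along the first row, det(C) = (-2)·((-5)·8 - 22·(-3)) - 7·(2·8 - 22·1) + (-22)·(2·(-3) - (-5)·1) = (-2)·26 - 7·(-6) + (-22)·(-1) = 12
Since det(C) ≠ 0, rank(C) = 3 and the system is completely controllable.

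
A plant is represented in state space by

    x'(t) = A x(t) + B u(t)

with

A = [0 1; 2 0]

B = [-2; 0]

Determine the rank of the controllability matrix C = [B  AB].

2

AB = [[0], [-4]]
Controllability matrix C = [B  AB] = [[-2, 0], [0, -4]]
det(C) = (-2)·(-4) - 0·0 = 8 - 0 = 8 ≠ 0, so rank(C) = 2.
rank(C) = 2 = n, so the pair (A, B) is completely controllable.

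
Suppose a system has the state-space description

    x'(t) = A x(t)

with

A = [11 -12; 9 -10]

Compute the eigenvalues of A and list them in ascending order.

-1, 2

det(sI - A) = s^2 - (tr A)s + det A, with tr A = 11 + (-10) = 1 and det A = 11·(-10) - (-12)·9 = -110 - (-108) = -2.
So p(s) = det(sI - A) = s^2 - s - 2.
Factor s^2 - s - 2: two numbers with sum 1 and product -2 are 2 and -1, so s^2 - s - 2 = (s - 2)(s + 1).
Hence p(s) = (s - 2) (s + 1), with roots -1, 2.
At least one eigenvalue has non-negative real part, so the system is not asymptotically stable.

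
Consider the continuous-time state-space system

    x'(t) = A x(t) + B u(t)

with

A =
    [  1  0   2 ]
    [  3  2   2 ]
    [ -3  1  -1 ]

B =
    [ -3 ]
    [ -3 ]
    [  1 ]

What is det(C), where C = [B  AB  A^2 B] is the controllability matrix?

-824

AB = [[-1], [-13], [5]]
A^2B = [[9], [-19], [-15]]
Controllability matrix C = [B  AB  A^2B] = [[-3, -1, 9], [-3, -13, -19], [1, 5, -15]]
Expanding along the first row, det(C) = (-3)·((-13)·(-15) - (-19)·5) - (-1)·((-3)·(-15) - (-19)·1) + 9·((-3)·5 - (-13)·1) = (-3)·290 - (-1)·64 + 9·(-2) = -824
Since det(C) ≠ 0, rank(C) = 3 and the system is completely controllable.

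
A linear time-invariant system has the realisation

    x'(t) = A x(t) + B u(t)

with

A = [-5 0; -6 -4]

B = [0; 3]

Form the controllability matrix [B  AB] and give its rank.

1

AB = [[0], [-12]]
Controllability matrix C = [B  AB] = [[0, 0], [3, -12]]
Every column of C is a scalar multiple of column 1 = [0, 3] (multipliers 1, -4), so the columns span a one-dimensional space.
C ≠ 0, hence rank(C) = 1.
rank(C) = 1 < n = 2, so the pair (A, B) is not completely controllable.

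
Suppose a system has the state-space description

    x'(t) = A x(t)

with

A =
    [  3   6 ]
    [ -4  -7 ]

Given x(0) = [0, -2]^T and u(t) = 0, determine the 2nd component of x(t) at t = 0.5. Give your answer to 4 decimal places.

det(sI - A) = s^2 - (tr A)s + det A, with tr A = 3 + (-7) = -4 and det A = 3·(-7) - 6·(-4) = -21 - (-24) = 3.
So p(s) = det(sI - A) = s^2 + 4s + 3.
Factor s^2 + 4s + 3: two numbers with sum -4 and product 3 are -1 and -3, so s^2 + 4s + 3 = (s + 1)(s + 3).
Hence p(s) = (s + 1) (s + 3), with roots -3, -1.
The eigenvalues -3, -1 are distinct and real, so A is diagonalisable and x(t) = e^{At} x(0) = V diag(e^{λ_i t}) V^{-1} x(0), where the columns of V are the eigenvectors.
λ = -3: A - (-3)I = [[6, 6], [-4, -4]]. Row 1 gives 6·v1 + 6·v2 = 0, so take v_1 = [-1, 1]^T.
λ = -1: A - (-1)I = [[4, 6], [-4, -6]]. Row 1 gives 4·v1 + 6·v2 = 0, so take v_2 = [3, -2]^T.
V = [v_1 v_2] = [[-1, 3], [1, -2]] has det V = -1, so V^{-1} = adj(V)/det V = [[2, 3], [1, 1]].
Modal coordinates z(0) = V^{-1} x(0): 2·0 + 3·(-2) = -6; 1·0 + 1·(-2) = -2; so z(0) = [-6, -2]^T.
x_2(t) = Σ_i (v_i)_2 · z_i(0) · e^{λ_i t} (row 2 of V times the modal terms).
x_2(0.5) = 1·(-6)·e^{-3·0.5} + (-2)·(-2)·e^{-1·0.5} = (-6)·0.223130 + 4·0.606531 = 1.0873.

1.0873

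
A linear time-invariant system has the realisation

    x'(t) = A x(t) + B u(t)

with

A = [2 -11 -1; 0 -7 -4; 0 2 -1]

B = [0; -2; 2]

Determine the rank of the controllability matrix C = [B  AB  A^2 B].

2

AB = [[20], [6], [-6]]
A^2B = [[-20], [-18], [18]]
Controllability matrix C = [B  AB  A^2B] = [[0, 20, -20], [-2, 6, -18], [2, -6, 18]]
The rows r1, r2, r3 of C are linearly dependent: r2 + r3 = 0 (check each entry), so rank(C) ≤ 2.
The 2×2 minor from rows 1, 2, columns 1, 2 is 0·6 - 20·(-2) = 0 - (-40) = 40 ≠ 0, so rank(C) = 2.
rank(C) = 2 < n = 3, so the pair (A, B) is not completely controllable.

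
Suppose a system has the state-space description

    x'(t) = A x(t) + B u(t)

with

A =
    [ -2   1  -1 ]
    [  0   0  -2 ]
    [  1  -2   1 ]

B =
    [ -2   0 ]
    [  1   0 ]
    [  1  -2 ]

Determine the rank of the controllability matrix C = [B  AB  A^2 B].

AB = [[4, 2], [-2, 4], [-3, -2]]
A^2B = [[-7, 2], [6, 4], [5, -8]]
Controllability matrix C = [B  AB  A^2B] = [[-2, 0, 4, 2, -7, 2], [1, 0, -2, 4, 6, 4], [1, -2, -3, -2, 5, -8]]
Take the 3×3 submatrix of C formed by columns 1, 2, 4: [[-2, 0, 2], [1, 0, 4], [1, -2, -2]]. Its determinant is (-2)·(0·(-2) - 4·(-2)) - 0·(1·(-2) - 4·1) + 2·(1·(-2) - 0·1) = (-2)·8 - 0·(-6) + 2·(-2) = -20 ≠ 0.
So rank(C) ≥ 3; since C has 3 rows, rank(C) = 3.
rank(C) = 3 = n, so the pair (A, B) is completely controllable.

3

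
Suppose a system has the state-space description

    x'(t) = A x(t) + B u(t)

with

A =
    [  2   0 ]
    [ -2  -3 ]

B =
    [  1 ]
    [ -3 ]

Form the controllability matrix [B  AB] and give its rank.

2

AB = [[2], [7]]
Controllability matrix C = [B  AB] = [[1, 2], [-3, 7]]
det(C) = 1·7 - 2·(-3) = 7 - (-6) = 13 ≠ 0, so rank(C) = 2.
rank(C) = 2 = n, so the pair (A, B) is completely controllable.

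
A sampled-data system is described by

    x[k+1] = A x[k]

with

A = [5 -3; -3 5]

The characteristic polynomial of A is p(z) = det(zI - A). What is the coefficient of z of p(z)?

For a 2×2 matrix, det(zI - A) = z^2 - (tr A)z + det A.
tr A = 10, det A = 16.
So p(z) = z^2 - 10z + 16.
The coefficient of z is -10.

-10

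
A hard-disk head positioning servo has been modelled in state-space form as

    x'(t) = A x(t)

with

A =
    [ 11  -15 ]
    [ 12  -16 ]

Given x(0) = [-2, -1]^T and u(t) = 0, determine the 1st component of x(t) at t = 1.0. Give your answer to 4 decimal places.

det(sI - A) = s^2 - (tr A)s + det A, with tr A = 11 + (-16) = -5 and det A = 11·(-16) - (-15)·12 = -176 - (-180) = 4.
So p(s) = det(sI - A) = s^2 + 5s + 4.
Factor s^2 + 5s + 4: two numbers with sum -5 and product 4 are -1 and -4, so s^2 + 5s + 4 = (s + 1)(s + 4).
Hence p(s) = (s + 1) (s + 4), with roots -4, -1.
The eigenvalues -4, -1 are distinct and real, so A is diagonalisable and x(t) = e^{At} x(0) = V diag(e^{λ_i t}) V^{-1} x(0), where the columns of V are the eigenvectors.
λ = -4: A - (-4)I = [[15, -15], [12, -12]]. Row 1 gives 15·v1 + (-15)·v2 = 0, so take v_1 = [1, 1]^T.
λ = -1: A - (-1)I = [[12, -15], [12, -15]]. Row 1 gives 12·v1 + (-15)·v2 = 0, so take v_2 = [5, 4]^T.
V = [v_1 v_2] = [[1, 5], [1, 4]] has det V = -1, so V^{-1} = adj(V)/det V = [[-4, 5], [1, -1]].
Modal coordinates z(0) = V^{-1} x(0): (-4)·(-2) + 5·(-1) = 3; 1·(-2) + (-1)·(-1) = -1; so z(0) = [3, -1]^T.
x_1(t) = Σ_i (v_i)_1 · z_i(0) · e^{λ_i t} (row 1 of V times the modal terms).
x_1(1.0) = 1·3·e^{-4·1.0} + 5·(-1)·e^{-1·1.0} = 3·0.01831564 + (-5)·0.36787944 = -1.7845.

-1.7845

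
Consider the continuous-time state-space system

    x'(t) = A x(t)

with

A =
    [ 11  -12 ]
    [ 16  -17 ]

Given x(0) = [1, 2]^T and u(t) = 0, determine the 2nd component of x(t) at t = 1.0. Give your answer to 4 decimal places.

det(sI - A) = s^2 - (tr A)s + det A, with tr A = 11 + (-17) = -6 and det A = 11·(-17) - (-12)·16 = -187 - (-192) = 5.
So p(s) = det(sI - A) = s^2 + 6s + 5.
Factor s^2 + 6s + 5: two numbers with sum -6 and product 5 are -1 and -5, so s^2 + 6s + 5 = (s + 1)(s + 5).
Hence p(s) = (s + 1) (s + 5), with roots -5, -1.
The eigenvalues -5, -1 are distinct and real, so A is diagonalisable and x(t) = e^{At} x(0) = V diag(e^{λ_i t}) V^{-1} x(0), where the columns of V are the eigenvectors.
λ = -5: A - (-5)I = [[16, -12], [16, -12]]. Row 1 gives 16·v1 + (-12)·v2 = 0, so take v_1 = [3, 4]^T.
λ = -1: A - (-1)I = [[12, -12], [16, -16]]. Row 1 gives 12·v1 + (-12)·v2 = 0, so take v_2 = [-1, -1]^T.
V = [v_1 v_2] = [[3, -1], [4, -1]] has det V = 1, so V^{-1} = adj(V)/det V = [[-1, 1], [-4, 3]].
Modal coordinates z(0) = V^{-1} x(0): (-1)·1 + 1·2 = 1; (-4)·1 + 3·2 = 2; so z(0) = [1, 2]^T.
x_2(t) = Σ_i (v_i)_2 · z_i(0) · e^{λ_i t} (row 2 of V times the modal terms).
x_2(1.0) = 4·1·e^{-5·1.0} + (-1)·2·e^{-1·1.0} = 4·0.006738 + (-2)·0.367879 = -0.7088.

-0.7088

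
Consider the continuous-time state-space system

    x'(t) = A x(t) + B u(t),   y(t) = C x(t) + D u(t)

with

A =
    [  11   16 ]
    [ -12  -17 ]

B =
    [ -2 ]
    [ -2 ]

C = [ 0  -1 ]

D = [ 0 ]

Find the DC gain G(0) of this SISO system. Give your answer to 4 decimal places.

-9.2000

G(0) = C(-A)^{-1}B + D = -C A^{-1} B + D.
det A = 5, so A^{-1} = (1/5)·adj(A) = [[-17/5, -16/5], [12/5, 11/5]]
A^{-1} B = [66/5, -46/5]^T
C A^{-1} B = 46/5
G(0) = D - C A^{-1} B = 0 - (46/5) = -46/5 ≈ -9.2000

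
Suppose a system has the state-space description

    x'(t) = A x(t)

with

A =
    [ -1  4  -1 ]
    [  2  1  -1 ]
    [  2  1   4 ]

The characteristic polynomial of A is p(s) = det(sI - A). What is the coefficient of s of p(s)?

Expand det(sI - A) for the 3×3 matrix.
p(s) = s^3 - 4s^2 - 6s + 45.
(Check: constant term = det(-A) = (-1)^3 det A = 45; coefficient of s^2 = -tr A = -4.)
The coefficient of s is -6.

-6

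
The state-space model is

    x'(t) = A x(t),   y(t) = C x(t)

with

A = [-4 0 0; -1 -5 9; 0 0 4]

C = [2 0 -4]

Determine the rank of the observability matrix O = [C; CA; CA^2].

2

CA = [[-8, 0, -16]]
CA^2 = [[32, 0, -64]]
Observability matrix O = [C; CA; CA^2] = [[2, 0, -4], [-8, 0, -16], [32, 0, -64]]
Column 2 of O is identically zero, so rank(O) ≤ 2.
The 2×2 minor from rows 1, 2, columns 1, 3 is 2·(-16) - (-4)·(-8) = -32 - 32 = -64 ≠ 0, so rank(O) = 2.
rank(O) = 2 < n = 3, so the pair (A, C) is not completely observable.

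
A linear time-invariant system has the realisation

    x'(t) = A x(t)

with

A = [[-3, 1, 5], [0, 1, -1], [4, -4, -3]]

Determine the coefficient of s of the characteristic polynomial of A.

Expand det(sI - A) for the 3×3 matrix.
p(s) = s^3 + 5s^2 - 21s + 3.
(Check: constant term = det(-A) = (-1)^3 det A = 3; coefficient of s^2 = -tr A = 5.)
The coefficient of s is -21.

-21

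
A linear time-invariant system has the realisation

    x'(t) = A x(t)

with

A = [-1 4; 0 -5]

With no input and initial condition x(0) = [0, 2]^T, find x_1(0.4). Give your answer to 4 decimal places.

1.0700

det(sI - A) = s^2 - (tr A)s + det A, with tr A = (-1) + (-5) = -6 and det A = (-1)·(-5) - 4·0 = 5 - 0 = 5.
So p(s) = det(sI - A) = s^2 + 6s + 5.
Factor s^2 + 6s + 5: two numbers with sum -6 and product 5 are -1 and -5, so s^2 + 6s + 5 = (s + 1)(s + 5).
Hence p(s) = (s + 1) (s + 5), with roots -5, -1.
The eigenvalues -5, -1 are distinct and real, so A is diagonalisable and x(t) = e^{At} x(0) = V diag(e^{λ_i t}) V^{-1} x(0), where the columns of V are the eigenvectors.
λ = -5: A - (-5)I = [[4, 4], [0, 0]]. Row 1 gives 4·v1 + 4·v2 = 0, so take v_1 = [-1, 1]^T.
λ = -1: A - (-1)I = [[0, 4], [0, -4]]. Row 1 gives 0·v1 + 4·v2 = 0, so take v_2 = [1, 0]^T.
V = [v_1 v_2] = [[-1, 1], [1, 0]] has det V = -1, so V^{-1} = adj(V)/det V = [[0, 1], [1, 1]].
Modal coordinates z(0) = V^{-1} x(0): 0·0 + 1·2 = 2; 1·0 + 1·2 = 2; so z(0) = [2, 2]^T.
x_1(t) = Σ_i (v_i)_1 · z_i(0) · e^{λ_i t} (row 1 of V times the modal terms).
x_1(0.4) = (-1)·2·e^{-5·0.4} + 1·2·e^{-1·0.4} = (-2)·0.135335 + 2·0.670320 = 1.0700.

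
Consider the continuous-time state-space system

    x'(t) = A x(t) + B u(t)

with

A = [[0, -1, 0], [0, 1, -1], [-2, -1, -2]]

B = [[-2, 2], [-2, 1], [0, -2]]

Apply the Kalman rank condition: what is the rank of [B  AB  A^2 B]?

3

AB = [[2, -1], [-2, 3], [6, -1]]
A^2B = [[2, -3], [-8, 4], [-14, 1]]
Controllability matrix C = [B  AB  A^2B] = [[-2, 2, 2, -1, 2, -3], [-2, 1, -2, 3, -8, 4], [0, -2, 6, -1, -14, 1]]
Take the 3×3 submatrix of C formed by columns 1, 2, 3: [[-2, 2, 2], [-2, 1, -2], [0, -2, 6]]. Its determinant is (-2)·(1·6 - (-2)·(-2)) - 2·((-2)·6 - (-2)·0) + 2·((-2)·(-2) - 1·0) = (-2)·2 - 2·(-12) + 2·4 = 28 ≠ 0.
So rank(C) ≥ 3; since C has 3 rows, rank(C) = 3.
rank(C) = 3 = n, so the pair (A, B) is completely controllable.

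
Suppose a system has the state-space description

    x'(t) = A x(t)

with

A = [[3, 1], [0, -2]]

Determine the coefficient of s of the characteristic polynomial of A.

-1

For a 2×2 matrix, det(sI - A) = s^2 - (tr A)s + det A.
tr A = 1, det A = -6.
So p(s) = s^2 - s - 6.
The coefficient of s is -1.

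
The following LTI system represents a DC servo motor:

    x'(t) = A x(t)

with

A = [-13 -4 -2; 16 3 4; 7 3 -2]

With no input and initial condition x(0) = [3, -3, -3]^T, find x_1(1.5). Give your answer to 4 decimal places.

det(sI - A) = s^3 - (tr A)s^2 + (M11 + M22 + M33)s - det A, where Mii is the 2×2 principal minor of A obtained by deleting row i and column i.
tr A = (-13) + 3 + (-2) = -12; M11 = 3·(-2) - 4·3 = -6 - 12 = -18; M22 = (-13)·(-2) - (-2)·7 = 26 - (-14) = 40; M33 = (-13)·3 - (-4)·16 = -39 - (-64) = 25; sum of minors = 47.
det A = (-13)·(3·(-2) - 4·3) - (-4)·(16·(-2) - 4·7) + (-2)·(16·3 - 3·7) = (-13)·(-18) - (-4)·(-60) + (-2)·27 = -60.
So p(s) = det(sI - A) = s^3 + 12s^2 + 47s + 60.
Rational-root test: any integer root divides 60. Testing small divisors, s = -3 works: p(-3) = -27 + 108 + (-141) + 60 = 0, so (s + 3) is a factor.
Dividing, p(s) = (s + 3)(s^2 + 9s + 20).
Factor s^2 + 9s + 20: two numbers with sum -9 and product 20 are -4 and -5, so s^2 + 9s + 20 = (s + 4)(s + 5).
Hence p(s) = (s + 3) (s + 4) (s + 5), with roots -5, -4, -3.
The eigenvalues -5, -4, -3 are distinct and real, so A is diagonalisable and x(t) = e^{At} x(0) = V diag(e^{λ_i t}) V^{-1} x(0), where the columns of V are the eigenvectors.
λ = -5: A - (-5)I = [[-8, -4, -2], [16, 8, 4], [7, 3, 3]]. v must be orthogonal to every row; (row 1) × (row 3) = [-6, 10, 4], so take v_1 = [3, -5, -2]^T.
λ = -4: A - (-4)I = [[-9, -4, -2], [16, 7, 4], [7, 3, 2]]. v must be orthogonal to every row; (row 1) × (row 2) = [-2, 4, 1], so take v_2 = [-2, 4, 1]^T.
λ = -3: A - (-3)I = [[-10, -4, -2], [16, 6, 4], [7, 3, 1]]. v must be orthogonal to every row; (row 1) × (row 2) = [-4, 8, 4], so take v_3 = [-1, 2, 1]^T.
V = [v_1 v_2 v_3] = [[3, -2, -1], [-5, 4, 2], [-2, 1, 1]] has det V = 1, so V^{-1} = adj(V)/det V = [[2, 1, 0], [1, 1, -1], [3, 1, 2]].
Modal coordinates z(0) = V^{-1} x(0): 2·3 + 1·(-3) + 0·(-3) = 3; 1·3 + 1·(-3) + (-1)·(-3) = 3; 3·3 + 1·(-3) + 2·(-3) = 0; so z(0) = [3, 3, 0]^T.
x_1(t) = Σ_i (v_i)_1 · z_i(0) · e^{λ_i t} (row 1 of V times the modal terms).
x_1(1.5) = 3·3·e^{-5·1.5} + (-2)·3·e^{-4·1.5} + (-1)·0·e^{-3·1.5} = 9·0.000553 + (-6)·0.002479 + 0·0.011109 = -0.0099.

-0.0099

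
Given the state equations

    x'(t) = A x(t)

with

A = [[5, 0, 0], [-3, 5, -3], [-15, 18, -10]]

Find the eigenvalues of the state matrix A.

-4, -1, 5

det(sI - A) = s^3 - (tr A)s^2 + (M11 + M22 + M33)s - det A, where Mii is the 2×2 principal minor of A obtained by deleting row i and column i.
tr A = 5 + 5 + (-10) = 0; M11 = 5·(-10) - (-3)·18 = -50 - (-54) = 4; M22 = 5·(-10) - 0·(-15) = -50 - 0 = -50; M33 = 5·5 - 0·(-3) = 25 - 0 = 25; sum of minors = -21.
det A = 5·(5·(-10) - (-3)·18) - 0·((-3)·(-10) - (-3)·(-15)) + 0·((-3)·18 - 5·(-15)) = 5·4 - 0·(-15) + 0·21 = 20.
So p(s) = det(sI - A) = s^3 - 21s - 20.
Rational-root test: any integer root divides -20. Testing small divisors, s = -1 works: p(-1) = -1 + 0 + 21 + (-20) = 0, so (s + 1) is a factor.
Dividing, p(s) = (s + 1)(s^2 - s - 20).
Factor s^2 - s - 20: two numbers with sum 1 and product -20 are 5 and -4, so s^2 - s - 20 = (s - 5)(s + 4).
Hence p(s) = (s - 5) (s + 1) (s + 4), with roots -4, -1, 5.
At least one eigenvalue has non-negative real part, so the system is not asymptotically stable.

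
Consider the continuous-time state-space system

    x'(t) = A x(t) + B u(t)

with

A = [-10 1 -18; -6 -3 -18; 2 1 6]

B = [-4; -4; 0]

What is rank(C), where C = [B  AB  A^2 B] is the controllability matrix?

AB = [[36], [36], [-12]]
A^2B = [[-108], [-108], [36]]
Controllability matrix C = [B  AB  A^2B] = [[-4, 36, -108], [-4, 36, -108], [0, -12, 36]]
The rows r1, r2, r3 of C are linearly dependent: -r1 + r2 = 0 (check each entry), so rank(C) ≤ 2.
The 2×2 minor from rows 1, 3, columns 1, 2 is (-4)·(-12) - 36·0 = 48 - 0 = 48 ≠ 0, so rank(C) = 2.
rank(C) = 2 < n = 3, so the pair (A, B) is not completely controllable.

2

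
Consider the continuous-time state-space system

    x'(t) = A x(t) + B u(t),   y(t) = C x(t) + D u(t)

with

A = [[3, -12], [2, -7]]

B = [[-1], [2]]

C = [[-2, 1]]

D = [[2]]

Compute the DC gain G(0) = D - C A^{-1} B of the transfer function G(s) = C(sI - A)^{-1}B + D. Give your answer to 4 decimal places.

20.0000

G(0) = C(-A)^{-1}B + D = -C A^{-1} B + D.
det A = 3, so A^{-1} = (1/3)·adj(A) = [[-7/3, 4], [-2/3, 1]]
A^{-1} B = [31/3, 8/3]^T
C A^{-1} B = -18
G(0) = D - C A^{-1} B = 2 - (-18) = 20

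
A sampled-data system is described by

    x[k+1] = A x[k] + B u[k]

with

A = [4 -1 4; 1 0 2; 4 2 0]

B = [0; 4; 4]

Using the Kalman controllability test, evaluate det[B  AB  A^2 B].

AB = [[12], [8], [8]]
A^2B = [[72], [28], [64]]
Controllability matrix C = [B  AB  A^2B] = [[0, 12, 72], [4, 8, 28], [4, 8, 64]]
Expanding along the first row, det(C) = 0·(8·64 - 28·8) - 12·(4·64 - 28·4) + 72·(4·8 - 8·4) = 0·288 - 12·144 + 72·0 = -1728
Since det(C) ≠ 0, rank(C) = 3 and the system is completely controllable.

-1728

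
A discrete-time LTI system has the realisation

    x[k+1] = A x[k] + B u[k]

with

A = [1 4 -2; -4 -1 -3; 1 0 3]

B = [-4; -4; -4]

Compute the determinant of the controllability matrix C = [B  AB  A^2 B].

37952

AB = [[-12], [32], [-16]]
A^2B = [[148], [64], [-60]]
Controllability matrix C = [B  AB  A^2B] = [[-4, -12, 148], [-4, 32, 64], [-4, -16, -60]]
Expanding along the first row, det(C) = (-4)·(32·(-60) - 64·(-16)) - (-12)·((-4)·(-60) - 64·(-4)) + 148·((-4)·(-16) - 32·(-4)) = (-4)·(-896) - (-12)·496 + 148·192 = 37952
Since det(C) ≠ 0, rank(C) = 3 and the system is completely controllable.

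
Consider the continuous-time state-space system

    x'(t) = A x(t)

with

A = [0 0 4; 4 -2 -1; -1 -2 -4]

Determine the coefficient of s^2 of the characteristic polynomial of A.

Expand det(sI - A) for the 3×3 matrix.
p(s) = s^3 + 6s^2 + 10s + 40.
(Check: constant term = det(-A) = (-1)^3 det A = 40; coefficient of s^2 = -tr A = 6.)
The coefficient of s^2 is 6.

6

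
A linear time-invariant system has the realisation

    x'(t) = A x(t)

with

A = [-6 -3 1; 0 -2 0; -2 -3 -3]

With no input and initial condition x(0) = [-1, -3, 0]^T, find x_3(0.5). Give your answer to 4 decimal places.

0.9639

det(sI - A) = s^3 - (tr A)s^2 + (M11 + M22 + M33)s - det A, where Mii is the 2×2 principal minor of A obtained by deleting row i and column i.
tr A = (-6) + (-2) + (-3) = -11; M11 = (-2)·(-3) - 0·(-3) = 6 - 0 = 6; M22 = (-6)·(-3) - 1·(-2) = 18 - (-2) = 20; M33 = (-6)·(-2) - (-3)·0 = 12 - 0 = 12; sum of minors = 38.
det A = (-6)·((-2)·(-3) - 0·(-3)) - (-3)·(0·(-3) - 0·(-2)) + 1·(0·(-3) - (-2)·(-2)) = (-6)·6 - (-3)·0 + 1·(-4) = -40.
So p(s) = det(sI - A) = s^3 + 11s^2 + 38s + 40.
Rational-root test: any integer root divides 40. Testing small divisors, s = -2 works: p(-2) = -8 + 44 + (-76) + 40 = 0, so (s + 2) is a factor.
Dividing, p(s) = (s + 2)(s^2 + 9s + 20).
Factor s^2 + 9s + 20: two numbers with sum -9 and product 20 are -4 and -5, so s^2 + 9s + 20 = (s + 4)(s + 5).
Hence p(s) = (s + 2) (s + 4) (s + 5), with roots -5, -4, -2.
The eigenvalues -5, -4, -2 are distinct and real, so A is diagonalisable and x(t) = e^{At} x(0) = V diag(e^{λ_i t}) V^{-1} x(0), where the columns of V are the eigenvectors.
λ = -5: A - (-5)I = [[-1, -3, 1], [0, 3, 0], [-2, -3, 2]]. v must be orthogonal to every row; (row 1) × (row 2) = [-3, 0, -3], so take v_1 = [1, 0, 1]^T.
λ = -4: A - (-4)I = [[-2, -3, 1], [0, 2, 0], [-2, -3, 1]]. v must be orthogonal to every row; (row 1) × (row 2) = [-2, 0, -4], so take v_2 = [-1, 0, -2]^T.
λ = -2: A - (-2)I = [[-4, -3, 1], [0, 0, 0], [-2, -3, -1]]. v must be orthogonal to every row; (row 1) × (row 3) = [6, -6, 6], so take v_3 = [1, -1, 1]^T.
V = [v_1 v_2 v_3] = [[1, -1, 1], [0, 0, -1], [1, -2, 1]] has det V = -1, so V^{-1} = adj(V)/det V = [[2, 1, -1], [1, 0, -1], [0, -1, 0]].
Modal coordinates z(0) = V^{-1} x(0): 2·(-1) + 1·(-3) + (-1)·0 = -5; 1·(-1) + 0·(-3) + (-1)·0 = -1; 0·(-1) + (-1)·(-3) + 0·0 = 3; so z(0) = [-5, -1, 3]^T.
x_3(t) = Σ_i (v_i)_3 · z_i(0) · e^{λ_i t} (row 3 of V times the modal terms).
x_3(0.5) = 1·(-5)·e^{-5·0.5} + (-2)·(-1)·e^{-4·0.5} + 1·3·e^{-2·0.5} = (-5)·0.082085 + 2·0.135335 + 3·0.367879 = 0.9639.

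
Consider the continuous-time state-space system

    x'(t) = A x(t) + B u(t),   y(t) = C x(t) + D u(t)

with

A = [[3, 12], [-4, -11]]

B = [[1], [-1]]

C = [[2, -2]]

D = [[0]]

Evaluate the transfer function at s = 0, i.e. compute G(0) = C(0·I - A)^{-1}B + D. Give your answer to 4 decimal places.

0.0000

G(0) = C(-A)^{-1}B + D = -C A^{-1} B + D.
det A = 15, so A^{-1} = (1/15)·adj(A) = [[-11/15, -4/5], [4/15, 1/5]]
A^{-1} B = [1/15, 1/15]^T
C A^{-1} B = 0
G(0) = D - C A^{-1} B = 0 - (0) = 0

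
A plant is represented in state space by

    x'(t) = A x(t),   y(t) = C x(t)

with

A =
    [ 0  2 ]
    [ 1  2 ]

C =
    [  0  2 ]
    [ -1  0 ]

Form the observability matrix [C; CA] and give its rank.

CA = [[2, 4], [0, -2]]
Observability matrix O = [C; CA] = [[0, 2], [-1, 0], [2, 4], [0, -2]]
Take the 2×2 submatrix of O formed by rows 1, 2: [[0, 2], [-1, 0]]. Its determinant is 0·0 - 2·(-1) = 0 - (-2) = 2 ≠ 0.
So rank(O) ≥ 2; since O has 2 columns, rank(O) = 2.
rank(O) = 2 = n, so the pair (A, C) is completely observable.

2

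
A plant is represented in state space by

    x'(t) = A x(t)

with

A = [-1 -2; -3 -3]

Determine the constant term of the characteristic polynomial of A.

-3

For a 2×2 matrix, det(sI - A) = s^2 - (tr A)s + det A.
tr A = -4, det A = -3.
So p(s) = s^2 + 4s - 3.
The constant term is -3.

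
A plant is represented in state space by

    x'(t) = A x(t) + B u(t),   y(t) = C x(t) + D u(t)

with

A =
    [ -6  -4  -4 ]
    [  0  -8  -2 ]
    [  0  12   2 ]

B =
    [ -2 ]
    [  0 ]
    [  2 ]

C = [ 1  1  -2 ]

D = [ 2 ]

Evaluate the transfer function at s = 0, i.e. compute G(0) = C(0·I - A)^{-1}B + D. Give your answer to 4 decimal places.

-3.8333

G(0) = C(-A)^{-1}B + D = -C A^{-1} B + D.
det A = -48, so A^{-1} = (1/-48)·adj(A) = [[-1/6, 5/6, 1/2], [0, 1/4, 1/4], [0, -3/2, -1]]
A^{-1} B = [4/3, 1/2, -2]^T
C A^{-1} B = 35/6
G(0) = D - C A^{-1} B = 2 - (35/6) = -23/6 ≈ -3.8333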